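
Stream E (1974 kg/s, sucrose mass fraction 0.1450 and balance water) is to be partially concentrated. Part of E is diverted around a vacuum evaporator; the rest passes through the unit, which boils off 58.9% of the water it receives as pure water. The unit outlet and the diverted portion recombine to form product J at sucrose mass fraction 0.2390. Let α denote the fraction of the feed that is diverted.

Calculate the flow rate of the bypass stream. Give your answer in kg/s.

All 1974×0.145 = 286.23 kg/s of sucrose reaches J, so J = 286.23/0.239 = 1197.6 kg/s and vapour = 776.38 kg/s.
The evaporator receives (1−α)·1974 of feed at 0.855 water and removes 0.589 of that water:
0.589×0.855×(1−α)×1974 = 776.38
(1−α) = 776.38/994.1 = 0.7810;  α = 0.2190.
Bypass flow = 0.2190×1974 = 432.31 kg/s.

432.3 kg/s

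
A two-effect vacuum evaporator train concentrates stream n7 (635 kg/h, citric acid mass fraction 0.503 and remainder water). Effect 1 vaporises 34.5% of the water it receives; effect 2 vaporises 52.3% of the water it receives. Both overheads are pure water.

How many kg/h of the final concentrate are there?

418 kg/h

water in feed = 635×0.497 = 315.59 kg/h.
After stage 1: water left = (1−0.345)×315.59 = 206.71; stream total = 526.12 kg/h.
After stage 2: water left = (1−0.523)×206.71 = 98.603; final concentrate = 418.01 kg/h.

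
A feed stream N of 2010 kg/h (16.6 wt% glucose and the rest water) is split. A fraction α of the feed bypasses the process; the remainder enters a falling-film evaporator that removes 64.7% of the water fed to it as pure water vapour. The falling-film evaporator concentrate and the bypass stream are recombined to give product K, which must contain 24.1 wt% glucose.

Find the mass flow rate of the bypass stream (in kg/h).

850.8 kg/h

All 2010×0.166 = 333.66 kg/h of glucose reaches K, so K = 333.66/0.241 = 1384.5 kg/h and vapour = 625.52 kg/h.
The evaporator receives (1−α)·2010 of feed at 0.834 water and removes 0.647 of that water:
0.647×0.834×(1−α)×2010 = 625.52
(1−α) = 625.52/1084.6 = 0.5767;  α = 0.4233.
Bypass flow = 0.4233×2010 = 850.77 kg/h.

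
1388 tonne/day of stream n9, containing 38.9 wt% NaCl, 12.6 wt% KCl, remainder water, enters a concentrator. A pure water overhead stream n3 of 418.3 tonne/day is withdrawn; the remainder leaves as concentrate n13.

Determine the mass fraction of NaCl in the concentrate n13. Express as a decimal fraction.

0.5568

NaCl is not removed: 1388×0.389 = 539.93 tonne/day of NaCl enters n13.
Concentrate = 1388 − 418.3 = 969.7 tonne/day.
Mass fraction = 539.93/969.7 = 0.5568.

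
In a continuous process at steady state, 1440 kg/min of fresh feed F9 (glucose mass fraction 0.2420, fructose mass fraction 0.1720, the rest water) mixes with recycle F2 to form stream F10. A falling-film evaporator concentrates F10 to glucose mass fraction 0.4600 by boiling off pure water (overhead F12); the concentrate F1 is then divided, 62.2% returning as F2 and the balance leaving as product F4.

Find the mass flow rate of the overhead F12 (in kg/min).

682.4 kg/min

Overall glucose balance (none leaves overhead): glucose in fresh feed = glucose in product, i.e. 1440×0.242 = (1−0.622)·F1·0.460.
F1 = 348.48/(0.460×0.378) = 2004.1 kg/min.
Recycle F2 = 0.622×2004.1 = 1246.6 kg/min.
Combined feed F10 = 1440 + 1246.6 = 2686.6 kg/min.
Overhead F12 = F10 − F1 = 2686.6 − 2004.1 = 682.43 kg/min.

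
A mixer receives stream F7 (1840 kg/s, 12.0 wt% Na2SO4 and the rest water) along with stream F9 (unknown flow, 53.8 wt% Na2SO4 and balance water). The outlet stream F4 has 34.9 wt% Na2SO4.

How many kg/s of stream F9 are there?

2229 kg/s

Let F9 be the unknown flow. Total out = 1840 + F9.
Na2SO4 balance: 220.8 + 0.538·F9 = 0.349·(1840 + F9)
(0.538 − 0.349)·F9 = 0.349×1840 − 220.8 = 421.36
F9 = 421.36 / 0.189 = 2229.4 kg/s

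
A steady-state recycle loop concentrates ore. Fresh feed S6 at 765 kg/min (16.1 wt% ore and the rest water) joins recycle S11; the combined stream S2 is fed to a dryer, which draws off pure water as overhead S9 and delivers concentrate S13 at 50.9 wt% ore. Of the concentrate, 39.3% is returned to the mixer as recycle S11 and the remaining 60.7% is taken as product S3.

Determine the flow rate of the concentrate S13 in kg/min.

398.6 kg/min

Overall ore balance (none leaves overhead): ore in fresh feed = ore in product, i.e. 765×0.161 = (1−0.393)·S13·0.509.
S13 = 123.17/(0.509×0.607) = 398.64 kg/min.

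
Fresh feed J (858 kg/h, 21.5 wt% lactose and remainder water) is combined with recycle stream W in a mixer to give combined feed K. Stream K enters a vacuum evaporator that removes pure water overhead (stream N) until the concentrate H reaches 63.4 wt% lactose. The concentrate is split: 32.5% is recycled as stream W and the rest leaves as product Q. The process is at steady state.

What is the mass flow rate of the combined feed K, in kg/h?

998.1 kg/h

Overall lactose balance (none leaves overhead): lactose in fresh feed = lactose in product, i.e. 858×0.215 = (1−0.325)·H·0.634.
H = 184.47/(0.634×0.675) = 431.06 kg/h.
Recycle W = 0.325×431.06 = 140.09 kg/h.
Combined feed K = 858 + 140.09 = 998.09 kg/h.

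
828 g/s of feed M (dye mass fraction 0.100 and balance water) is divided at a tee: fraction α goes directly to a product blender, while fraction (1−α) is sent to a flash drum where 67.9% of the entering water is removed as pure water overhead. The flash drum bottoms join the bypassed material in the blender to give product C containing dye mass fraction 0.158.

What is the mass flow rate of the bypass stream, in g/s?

All 828×0.100 = 82.8 g/s of dye reaches C, so C = 82.8/0.158 = 524.05 g/s and vapour = 303.95 g/s.
The evaporator receives (1−α)·828 of feed at 0.900 water and removes 0.679 of that water:
0.679×0.900×(1−α)×828 = 303.95
(1−α) = 303.95/505.99 = 0.6007;  α = 0.3993.
Bypass flow = 0.3993×828 = 330.62 g/s.

330.6 g/s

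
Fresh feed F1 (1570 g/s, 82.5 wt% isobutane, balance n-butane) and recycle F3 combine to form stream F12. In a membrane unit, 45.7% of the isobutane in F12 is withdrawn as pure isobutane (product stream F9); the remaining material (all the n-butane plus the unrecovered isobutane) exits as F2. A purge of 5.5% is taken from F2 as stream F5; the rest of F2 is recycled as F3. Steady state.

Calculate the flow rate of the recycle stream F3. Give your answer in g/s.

6086 g/s

n-butane enters only via F1 and leaves only via the purge: 1570×0.175 = 0.055×(n-butane in F2), and the membrane unit passes all n-butane, so n-butane in F12 = n-butane in F2 = 4995.5 g/s.
isobutane in F12: m_A = 1570×0.825 + (1−0.055)·(1−0.457)·m_A, so m_A = 1295.2/0.4869 = 2660.4 g/s.
F2 = (1−0.457)×2660.4 + 4995.5 = 6440 g/s.
Recycle F3 = (1−0.055)×6440 = 6085.8 g/s.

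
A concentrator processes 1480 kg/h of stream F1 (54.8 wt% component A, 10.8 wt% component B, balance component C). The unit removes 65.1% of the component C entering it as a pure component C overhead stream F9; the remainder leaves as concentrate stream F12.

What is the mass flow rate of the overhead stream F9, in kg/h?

331.4 kg/h

component C entering = 1480×0.344 = 509.12 kg/h; overhead removed = 0.651×509.12 = 331.44 kg/h.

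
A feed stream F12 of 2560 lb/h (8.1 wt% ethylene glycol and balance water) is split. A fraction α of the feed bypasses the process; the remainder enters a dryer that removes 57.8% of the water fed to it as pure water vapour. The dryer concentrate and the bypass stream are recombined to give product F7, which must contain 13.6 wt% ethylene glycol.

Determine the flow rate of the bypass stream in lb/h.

All 2560×0.081 = 207.36 lb/h of ethylene glycol reaches F7, so F7 = 207.36/0.136 = 1524.7 lb/h and vapour = 1035.3 lb/h.
The evaporator receives (1−α)·2560 of feed at 0.919 water and removes 0.578 of that water:
0.578×0.919×(1−α)×2560 = 1035.3
(1−α) = 1035.3/1359.8 = 0.7613;  α = 0.2387.
Bypass flow = 0.2387×2560 = 610.96 lb/h.

611 lb/h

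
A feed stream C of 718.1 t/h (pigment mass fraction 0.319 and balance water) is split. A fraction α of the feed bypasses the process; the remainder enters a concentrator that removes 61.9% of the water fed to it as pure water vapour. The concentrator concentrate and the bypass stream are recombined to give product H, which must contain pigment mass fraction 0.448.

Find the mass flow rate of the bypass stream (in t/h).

All 718.1×0.319 = 229.07 t/h of pigment reaches H, so H = 229.07/0.448 = 511.33 t/h and vapour = 206.77 t/h.
The evaporator receives (1−α)·718.1 of feed at 0.681 water and removes 0.619 of that water:
0.619×0.681×(1−α)×718.1 = 206.77
(1−α) = 206.77/302.71 = 0.6831;  α = 0.3169.
Bypass flow = 0.3169×718.1 = 227.58 t/h.

227.6 t/h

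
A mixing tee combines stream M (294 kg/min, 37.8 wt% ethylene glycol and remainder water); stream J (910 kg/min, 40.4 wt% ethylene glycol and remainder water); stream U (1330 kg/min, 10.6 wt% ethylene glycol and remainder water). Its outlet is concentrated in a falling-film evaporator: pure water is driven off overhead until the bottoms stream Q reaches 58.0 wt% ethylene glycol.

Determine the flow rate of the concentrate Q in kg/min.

1069 kg/min

ethylene glycol entering = 294×0.378 + 910×0.404 + 1330×0.106 = 619.75 kg/min.
All ethylene glycol reports to Q, so Q = 619.75/0.580 = 1068.5 kg/min.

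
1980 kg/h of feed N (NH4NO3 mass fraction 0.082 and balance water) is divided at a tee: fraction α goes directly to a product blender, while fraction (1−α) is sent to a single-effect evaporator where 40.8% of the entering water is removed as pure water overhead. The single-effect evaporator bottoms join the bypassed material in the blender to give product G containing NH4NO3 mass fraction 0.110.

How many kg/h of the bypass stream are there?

634.4 kg/h

All 1980×0.082 = 162.36 kg/h of NH4NO3 reaches G, so G = 162.36/0.110 = 1476 kg/h and vapour = 504 kg/h.
The evaporator receives (1−α)·1980 of feed at 0.918 water and removes 0.408 of that water:
0.408×0.918×(1−α)×1980 = 504
(1−α) = 504/741.6 = 0.6796;  α = 0.3204.
Bypass flow = 0.3204×1980 = 634.36 kg/h.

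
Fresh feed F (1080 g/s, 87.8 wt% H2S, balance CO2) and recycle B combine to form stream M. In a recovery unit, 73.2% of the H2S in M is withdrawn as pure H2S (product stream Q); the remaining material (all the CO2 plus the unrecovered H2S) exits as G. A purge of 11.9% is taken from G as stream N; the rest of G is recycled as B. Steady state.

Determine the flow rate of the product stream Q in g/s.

908.7 g/s

H2S in M: m_A = 1080×0.878 + (1−0.119)·(1−0.732)·m_A, so m_A = 948.24/0.7639 = 1241.3 g/s.
Product Q = 0.732×1241.3 = 908.65 g/s.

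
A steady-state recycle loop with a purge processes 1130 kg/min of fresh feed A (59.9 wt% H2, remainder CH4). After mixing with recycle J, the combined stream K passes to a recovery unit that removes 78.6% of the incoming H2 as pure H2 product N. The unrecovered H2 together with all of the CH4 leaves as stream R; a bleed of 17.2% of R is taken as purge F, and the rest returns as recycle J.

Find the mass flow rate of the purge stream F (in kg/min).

483.4 kg/min

CH4 enters only via A and leaves only via the purge: 1130×0.401 = 0.172×(CH4 in R), and the recovery unit passes all CH4, so CH4 in K = CH4 in R = 2634.5 kg/min.
H2 in K: m_A = 1130×0.599 + (1−0.172)·(1−0.786)·m_A, so m_A = 676.87/0.8228 = 822.63 kg/min.
R = (1−0.786)×822.63 + 2634.5 = 2810.5 kg/min.
Purge F = 0.172×2810.5 = 483.41 kg/min.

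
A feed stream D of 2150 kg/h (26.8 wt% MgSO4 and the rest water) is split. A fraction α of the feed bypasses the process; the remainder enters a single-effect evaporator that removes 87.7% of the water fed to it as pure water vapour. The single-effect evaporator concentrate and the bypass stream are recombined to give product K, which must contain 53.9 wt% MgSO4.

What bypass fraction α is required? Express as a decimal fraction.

All 2150×0.268 = 576.2 kg/h of MgSO4 reaches K, so K = 576.2/0.539 = 1069 kg/h and vapour = 1081 kg/h.
The evaporator receives (1−α)·2150 of feed at 0.732 water and removes 0.877 of that water:
0.877×0.732×(1−α)×2150 = 1081
(1−α) = 1081/1380.2 = 0.7832;  α = 0.2168.

0.217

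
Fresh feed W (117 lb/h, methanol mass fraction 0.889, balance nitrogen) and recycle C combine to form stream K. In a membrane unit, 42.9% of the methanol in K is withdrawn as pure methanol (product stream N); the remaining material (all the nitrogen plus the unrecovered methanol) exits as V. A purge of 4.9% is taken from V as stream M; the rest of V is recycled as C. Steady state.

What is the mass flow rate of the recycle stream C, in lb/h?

nitrogen enters only via W and leaves only via the purge: 117×0.111 = 0.049×(nitrogen in V), and the membrane unit passes all nitrogen, so nitrogen in K = nitrogen in V = 265.04 lb/h.
methanol in K: m_A = 117×0.889 + (1−0.049)·(1−0.429)·m_A, so m_A = 104.01/0.4570 = 227.61 lb/h.
V = (1−0.429)×227.61 + 265.04 = 395.01 lb/h.
Recycle C = (1−0.049)×395.01 = 375.65 lb/h.

375.7 lb/h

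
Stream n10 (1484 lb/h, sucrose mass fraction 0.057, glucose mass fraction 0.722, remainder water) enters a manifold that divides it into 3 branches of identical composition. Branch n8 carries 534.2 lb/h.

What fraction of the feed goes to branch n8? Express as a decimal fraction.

0.360

Fraction to n8 = 534.2/1484 = 0.3600.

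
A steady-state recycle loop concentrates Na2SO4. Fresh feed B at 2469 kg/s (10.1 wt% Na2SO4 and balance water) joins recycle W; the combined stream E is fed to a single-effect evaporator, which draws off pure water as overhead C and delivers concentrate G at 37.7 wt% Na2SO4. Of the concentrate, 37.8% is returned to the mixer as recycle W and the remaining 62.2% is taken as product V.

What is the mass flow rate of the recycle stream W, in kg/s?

Overall Na2SO4 balance (none leaves overhead): Na2SO4 in fresh feed = Na2SO4 in product, i.e. 2469×0.101 = (1−0.378)·G·0.377.
G = 249.37/(0.377×0.622) = 1063.4 kg/s.
Recycle W = 0.378×1063.4 = 401.98 kg/s.

402 kg/s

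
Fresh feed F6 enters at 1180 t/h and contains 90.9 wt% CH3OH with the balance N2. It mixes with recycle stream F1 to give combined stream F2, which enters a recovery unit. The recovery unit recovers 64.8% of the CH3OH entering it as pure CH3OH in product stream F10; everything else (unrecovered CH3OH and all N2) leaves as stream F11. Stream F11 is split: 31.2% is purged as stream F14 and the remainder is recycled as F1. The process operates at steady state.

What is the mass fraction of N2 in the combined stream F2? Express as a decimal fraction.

N2 enters only via F6 and leaves only via the purge: 1180×0.091 = 0.312×(N2 in F11), and the recovery unit passes all N2, so N2 in F2 = N2 in F11 = 344.17 t/h.
CH3OH in F2: m_A = 1180×0.909 + (1−0.312)·(1−0.648)·m_A, so m_A = 1072.6/0.7578 = 1415.4 t/h.
F2 = 1415.4 + 344.17 = 1759.6 t/h.
N2 fraction in F2 = 344.17/1759.6 = 0.1956.

0.1956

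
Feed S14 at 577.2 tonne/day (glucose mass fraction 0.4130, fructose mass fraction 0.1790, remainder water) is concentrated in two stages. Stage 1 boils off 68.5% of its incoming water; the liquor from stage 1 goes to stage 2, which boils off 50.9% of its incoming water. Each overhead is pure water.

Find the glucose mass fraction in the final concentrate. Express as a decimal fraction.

water in feed = 577.2×0.408 = 235.5 tonne/day.
After stage 1: water left = (1−0.685)×235.5 = 74.182; stream total = 415.88 tonne/day.
After stage 2: water left = (1−0.509)×74.182 = 36.423; final concentrate = 378.13 tonne/day.
glucose fraction = 238.38/378.13 = 0.6304.

0.6304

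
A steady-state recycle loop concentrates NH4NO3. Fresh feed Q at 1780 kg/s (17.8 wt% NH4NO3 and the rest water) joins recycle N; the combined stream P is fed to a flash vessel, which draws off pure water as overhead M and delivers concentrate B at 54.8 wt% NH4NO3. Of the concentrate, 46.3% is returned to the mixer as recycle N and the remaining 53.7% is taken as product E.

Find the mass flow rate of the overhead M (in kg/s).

1202 kg/s

Overall NH4NO3 balance (none leaves overhead): NH4NO3 in fresh feed = NH4NO3 in product, i.e. 1780×0.178 = (1−0.463)·B·0.548.
B = 316.84/(0.548×0.537) = 1076.7 kg/s.
Recycle N = 0.463×1076.7 = 498.5 kg/s.
Combined feed P = 1780 + 498.5 = 2278.5 kg/s.
Overhead M = P − B = 2278.5 − 1076.7 = 1201.8 kg/s.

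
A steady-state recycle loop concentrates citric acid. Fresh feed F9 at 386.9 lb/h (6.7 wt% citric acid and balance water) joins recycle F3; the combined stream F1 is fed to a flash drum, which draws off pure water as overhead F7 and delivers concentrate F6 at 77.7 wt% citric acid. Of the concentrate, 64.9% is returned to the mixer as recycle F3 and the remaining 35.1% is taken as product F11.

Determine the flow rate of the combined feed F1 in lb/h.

Overall citric acid balance (none leaves overhead): citric acid in fresh feed = citric acid in product, i.e. 386.9×0.067 = (1−0.649)·F6·0.777.
F6 = 25.922/(0.777×0.351) = 95.049 lb/h.
Recycle F3 = 0.649×95.049 = 61.686 lb/h.
Combined feed F1 = 386.9 + 61.686 = 448.59 lb/h.

448.6 lb/h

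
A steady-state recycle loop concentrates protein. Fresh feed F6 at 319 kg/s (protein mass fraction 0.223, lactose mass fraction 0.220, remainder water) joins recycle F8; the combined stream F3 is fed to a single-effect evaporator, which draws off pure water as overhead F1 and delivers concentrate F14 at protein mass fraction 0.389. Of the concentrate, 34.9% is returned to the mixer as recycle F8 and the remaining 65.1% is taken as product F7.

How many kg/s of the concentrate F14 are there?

280.9 kg/s

Overall protein balance (none leaves overhead): protein in fresh feed = protein in product, i.e. 319×0.223 = (1−0.349)·F14·0.389.
F14 = 71.137/(0.389×0.651) = 280.91 kg/s.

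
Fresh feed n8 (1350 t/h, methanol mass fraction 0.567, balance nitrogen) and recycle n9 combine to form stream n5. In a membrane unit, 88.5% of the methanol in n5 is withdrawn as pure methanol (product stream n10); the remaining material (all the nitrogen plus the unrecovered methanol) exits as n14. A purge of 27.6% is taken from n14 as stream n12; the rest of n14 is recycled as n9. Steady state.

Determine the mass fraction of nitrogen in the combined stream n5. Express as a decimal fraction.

nitrogen enters only via n8 and leaves only via the purge: 1350×0.433 = 0.276×(nitrogen in n14), and the membrane unit passes all nitrogen, so nitrogen in n5 = nitrogen in n14 = 2117.9 t/h.
methanol in n5: m_A = 1350×0.567 + (1−0.276)·(1−0.885)·m_A, so m_A = 765.45/0.9167 = 834.97 t/h.
n5 = 834.97 + 2117.9 = 2952.9 t/h.
nitrogen fraction in n5 = 2117.9/2952.9 = 0.717.

0.717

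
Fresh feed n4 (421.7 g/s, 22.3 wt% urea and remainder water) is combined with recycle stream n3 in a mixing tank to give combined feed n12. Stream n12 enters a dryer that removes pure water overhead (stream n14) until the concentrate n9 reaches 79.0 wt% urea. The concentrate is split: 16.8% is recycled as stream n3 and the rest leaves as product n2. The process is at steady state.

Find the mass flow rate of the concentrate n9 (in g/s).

Overall urea balance (none leaves overhead): urea in fresh feed = urea in product, i.e. 421.7×0.223 = (1−0.168)·n9·0.790.
n9 = 94.039/(0.790×0.832) = 143.07 g/s.

143.1 g/s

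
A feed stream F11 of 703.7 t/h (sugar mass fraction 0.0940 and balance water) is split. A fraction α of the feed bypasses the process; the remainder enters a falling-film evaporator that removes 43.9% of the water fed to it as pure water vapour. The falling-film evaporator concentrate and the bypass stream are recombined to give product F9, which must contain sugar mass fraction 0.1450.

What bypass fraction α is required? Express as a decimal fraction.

All 703.7×0.094 = 66.148 t/h of sugar reaches F9, so F9 = 66.148/0.145 = 456.19 t/h and vapour = 247.51 t/h.
The evaporator receives (1−α)·703.7 of feed at 0.906 water and removes 0.439 of that water:
0.439×0.906×(1−α)×703.7 = 247.51
(1−α) = 247.51/279.89 = 0.8843;  α = 0.1157.

0.116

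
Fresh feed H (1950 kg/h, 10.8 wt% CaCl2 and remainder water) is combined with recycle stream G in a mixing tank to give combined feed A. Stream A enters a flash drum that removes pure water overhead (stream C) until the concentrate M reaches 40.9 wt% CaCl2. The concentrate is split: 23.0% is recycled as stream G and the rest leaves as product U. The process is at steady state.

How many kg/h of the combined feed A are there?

Overall CaCl2 balance (none leaves overhead): CaCl2 in fresh feed = CaCl2 in product, i.e. 1950×0.108 = (1−0.230)·M·0.409.
M = 210.6/(0.409×0.770) = 668.72 kg/h.
Recycle G = 0.230×668.72 = 153.81 kg/h.
Combined feed A = 1950 + 153.81 = 2103.8 kg/h.

2104 kg/h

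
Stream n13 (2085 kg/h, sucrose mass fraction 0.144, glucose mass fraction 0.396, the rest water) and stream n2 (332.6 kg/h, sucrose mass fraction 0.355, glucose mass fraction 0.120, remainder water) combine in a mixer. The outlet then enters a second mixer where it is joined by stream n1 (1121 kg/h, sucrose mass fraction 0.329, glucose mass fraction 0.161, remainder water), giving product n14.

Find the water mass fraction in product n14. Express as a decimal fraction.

Overall, product flow = 3538.6 kg/h.
water in = 2085×0.460 + 332.6×0.525 + 1121×0.510 = 1705.4 kg/h.
water fraction in n14 = 0.482.

0.482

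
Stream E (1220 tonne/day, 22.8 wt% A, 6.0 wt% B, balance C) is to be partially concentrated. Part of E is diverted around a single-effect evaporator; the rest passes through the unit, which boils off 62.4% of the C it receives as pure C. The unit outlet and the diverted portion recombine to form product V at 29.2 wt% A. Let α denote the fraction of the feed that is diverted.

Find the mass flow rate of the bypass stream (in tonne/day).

618.1 tonne/day

All 1220×0.228 = 278.16 tonne/day of A reaches V, so V = 278.16/0.292 = 952.6 tonne/day and vapour = 267.4 tonne/day.
The evaporator receives (1−α)·1220 of feed at 0.712 C and removes 0.624 of that C:
0.624×0.712×(1−α)×1220 = 267.4
(1−α) = 267.4/542.03 = 0.4933;  α = 0.5067.
Bypass flow = 0.5067×1220 = 618.14 tonne/day.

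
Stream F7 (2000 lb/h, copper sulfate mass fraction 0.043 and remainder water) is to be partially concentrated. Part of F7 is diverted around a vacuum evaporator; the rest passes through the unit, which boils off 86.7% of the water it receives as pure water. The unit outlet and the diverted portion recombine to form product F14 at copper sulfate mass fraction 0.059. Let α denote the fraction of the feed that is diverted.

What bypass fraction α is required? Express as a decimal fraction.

All 2000×0.043 = 86 lb/h of copper sulfate reaches F14, so F14 = 86/0.059 = 1457.6 lb/h and vapour = 542.37 lb/h.
The evaporator receives (1−α)·2000 of feed at 0.957 water and removes 0.867 of that water:
0.867×0.957×(1−α)×2000 = 542.37
(1−α) = 542.37/1659.4 = 0.3268;  α = 0.6732.

0.673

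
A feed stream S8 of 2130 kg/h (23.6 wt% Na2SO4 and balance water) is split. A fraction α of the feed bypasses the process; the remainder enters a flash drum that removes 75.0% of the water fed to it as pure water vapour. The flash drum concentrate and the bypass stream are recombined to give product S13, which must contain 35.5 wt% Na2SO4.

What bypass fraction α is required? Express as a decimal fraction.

0.415

All 2130×0.236 = 502.68 kg/h of Na2SO4 reaches S13, so S13 = 502.68/0.355 = 1416 kg/h and vapour = 714 kg/h.
The evaporator receives (1−α)·2130 of feed at 0.764 water and removes 0.750 of that water:
0.750×0.764×(1−α)×2130 = 714
(1−α) = 714/1220.5 = 0.5850;  α = 0.4150.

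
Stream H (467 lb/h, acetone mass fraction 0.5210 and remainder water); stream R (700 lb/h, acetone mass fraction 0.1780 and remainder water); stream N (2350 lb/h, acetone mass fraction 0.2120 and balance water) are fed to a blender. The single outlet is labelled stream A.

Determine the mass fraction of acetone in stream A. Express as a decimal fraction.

Total flow out = 467 + 700 + 2350 = 3517 lb/h.
acetone in = 467×0.521 + 700×0.178 + 2350×0.212 = 866.11 lb/h.
acetone mass fraction in A = 866.11/3517 = 0.2463.

0.2463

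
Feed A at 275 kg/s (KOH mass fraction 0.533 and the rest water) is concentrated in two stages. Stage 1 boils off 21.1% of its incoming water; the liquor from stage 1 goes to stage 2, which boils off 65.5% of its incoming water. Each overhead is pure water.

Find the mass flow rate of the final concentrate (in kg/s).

water in feed = 275×0.467 = 128.43 kg/s.
After stage 1: water left = (1−0.211)×128.43 = 101.33; stream total = 247.9 kg/s.
After stage 2: water left = (1−0.655)×101.33 = 34.958; final concentrate = 181.53 kg/s.

181.5 kg/s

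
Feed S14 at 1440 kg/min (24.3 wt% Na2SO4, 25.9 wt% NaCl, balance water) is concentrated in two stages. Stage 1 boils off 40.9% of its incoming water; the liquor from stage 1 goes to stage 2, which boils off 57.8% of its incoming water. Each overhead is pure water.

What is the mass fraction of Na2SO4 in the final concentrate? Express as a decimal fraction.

0.388

water in feed = 1440×0.498 = 717.12 kg/min.
After stage 1: water left = (1−0.409)×717.12 = 423.82; stream total = 1146.7 kg/min.
After stage 2: water left = (1−0.578)×423.82 = 178.85; final concentrate = 901.73 kg/min.
Na2SO4 fraction = 349.92/901.73 = 0.388.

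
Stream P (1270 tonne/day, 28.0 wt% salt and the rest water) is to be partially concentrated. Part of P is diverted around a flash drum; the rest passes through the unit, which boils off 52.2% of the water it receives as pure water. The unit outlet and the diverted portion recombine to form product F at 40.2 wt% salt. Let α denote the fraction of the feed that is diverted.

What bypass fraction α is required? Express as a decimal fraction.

All 1270×0.280 = 355.6 tonne/day of salt reaches F, so F = 355.6/0.402 = 884.58 tonne/day and vapour = 385.42 tonne/day.
The evaporator receives (1−α)·1270 of feed at 0.720 water and removes 0.522 of that water:
0.522×0.720×(1−α)×1270 = 385.42
(1−α) = 385.42/477.32 = 0.8075;  α = 0.1925.

0.193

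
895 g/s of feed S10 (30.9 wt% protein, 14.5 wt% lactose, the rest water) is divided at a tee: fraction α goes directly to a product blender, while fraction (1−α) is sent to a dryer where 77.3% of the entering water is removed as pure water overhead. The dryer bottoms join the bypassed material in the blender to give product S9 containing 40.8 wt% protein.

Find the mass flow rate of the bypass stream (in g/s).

380.5 g/s

All 895×0.309 = 276.56 g/s of protein reaches S9, so S9 = 276.56/0.408 = 677.83 g/s and vapour = 217.17 g/s.
The evaporator receives (1−α)·895 of feed at 0.546 water and removes 0.773 of that water:
0.773×0.546×(1−α)×895 = 217.17
(1−α) = 217.17/377.74 = 0.5749;  α = 0.4251.
Bypass flow = 0.4251×895 = 380.45 g/s.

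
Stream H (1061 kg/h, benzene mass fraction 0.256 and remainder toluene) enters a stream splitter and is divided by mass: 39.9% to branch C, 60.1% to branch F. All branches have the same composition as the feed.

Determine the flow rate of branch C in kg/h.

423.3 kg/h

Branch C flow = 0.399×1061 = 423.34 kg/h.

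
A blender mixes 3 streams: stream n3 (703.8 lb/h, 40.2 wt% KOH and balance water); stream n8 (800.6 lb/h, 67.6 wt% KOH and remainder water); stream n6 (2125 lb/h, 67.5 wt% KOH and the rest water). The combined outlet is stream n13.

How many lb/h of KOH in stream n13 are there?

KOH out = KOH in = 703.8×0.402 + 800.6×0.676 + 2125×0.675 = 2258.5 lb/h.

2259 lb/h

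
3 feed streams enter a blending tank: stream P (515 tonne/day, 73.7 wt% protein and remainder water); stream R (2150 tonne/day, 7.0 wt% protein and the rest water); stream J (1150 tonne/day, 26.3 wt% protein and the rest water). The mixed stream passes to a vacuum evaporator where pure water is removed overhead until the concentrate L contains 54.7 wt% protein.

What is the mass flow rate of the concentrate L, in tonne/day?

1522 tonne/day

protein entering = 515×0.737 + 2150×0.070 + 1150×0.263 = 832.5 tonne/day.
All protein reports to L, so L = 832.5/0.547 = 1521.9 tonne/day.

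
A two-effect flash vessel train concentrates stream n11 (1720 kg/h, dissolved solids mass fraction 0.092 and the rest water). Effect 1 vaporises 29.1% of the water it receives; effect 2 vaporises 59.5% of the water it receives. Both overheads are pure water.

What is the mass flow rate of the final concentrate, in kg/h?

water in feed = 1720×0.908 = 1561.8 kg/h.
After stage 1: water left = (1−0.291)×1561.8 = 1107.3; stream total = 1265.5 kg/h.
After stage 2: water left = (1−0.595)×1107.3 = 448.45; final concentrate = 606.69 kg/h.

606.7 kg/h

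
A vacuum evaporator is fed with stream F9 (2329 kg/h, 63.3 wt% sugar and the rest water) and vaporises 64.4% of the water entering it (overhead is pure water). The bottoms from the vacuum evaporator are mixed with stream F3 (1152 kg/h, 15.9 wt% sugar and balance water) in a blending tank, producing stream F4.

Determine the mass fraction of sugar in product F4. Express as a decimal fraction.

Vapour removed = 0.644×0.367×2329 = 550.45 kg/h; concentrate = 1778.5 kg/h.
sugar reaching the mixer = 1474.3 (from concentrate) + 1152×0.159 = 1657.4 kg/h.
Product flow = 1778.5 + 1152 = 2930.5 kg/h; sugar fraction = 0.5656.

0.5656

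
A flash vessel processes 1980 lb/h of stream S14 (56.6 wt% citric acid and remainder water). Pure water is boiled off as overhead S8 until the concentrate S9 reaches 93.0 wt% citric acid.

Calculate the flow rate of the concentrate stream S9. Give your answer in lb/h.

1205 lb/h

citric acid is conserved: 1980×0.566 = 1120.7 lb/h all reports to the concentrate.
Concentrate = 1120.7/(target fraction) = 1205 lb/h.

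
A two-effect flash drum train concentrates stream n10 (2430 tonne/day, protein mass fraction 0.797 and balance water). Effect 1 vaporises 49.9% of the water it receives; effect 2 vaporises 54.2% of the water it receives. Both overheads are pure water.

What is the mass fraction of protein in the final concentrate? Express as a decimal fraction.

0.945

water in feed = 2430×0.203 = 493.29 tonne/day.
After stage 1: water left = (1−0.499)×493.29 = 247.14; stream total = 2183.8 tonne/day.
After stage 2: water left = (1−0.542)×247.14 = 113.19; final concentrate = 2049.9 tonne/day.
protein fraction = 1936.7/2049.9 = 0.945.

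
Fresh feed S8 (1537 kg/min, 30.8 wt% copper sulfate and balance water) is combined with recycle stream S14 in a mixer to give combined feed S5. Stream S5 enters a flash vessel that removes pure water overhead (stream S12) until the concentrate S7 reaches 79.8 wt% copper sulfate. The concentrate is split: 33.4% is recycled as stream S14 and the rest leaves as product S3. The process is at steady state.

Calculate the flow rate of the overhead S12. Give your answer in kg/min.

943.8 kg/min

Overall copper sulfate balance (none leaves overhead): copper sulfate in fresh feed = copper sulfate in product, i.e. 1537×0.308 = (1−0.334)·S7·0.798.
S7 = 473.4/(0.798×0.666) = 890.73 kg/min.
Recycle S14 = 0.334×890.73 = 297.5 kg/min.
Combined feed S5 = 1537 + 297.5 = 1834.5 kg/min.
Overhead S12 = S5 − S7 = 1834.5 − 890.73 = 943.77 kg/min.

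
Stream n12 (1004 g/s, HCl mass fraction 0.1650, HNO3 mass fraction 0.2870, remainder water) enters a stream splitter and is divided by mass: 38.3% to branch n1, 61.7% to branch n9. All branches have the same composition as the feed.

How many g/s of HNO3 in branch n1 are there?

Branch n1 total = 0.383×1004 = 384.53 g/s.
HNO3 in n1 = 0.287×384.53 = 110.36 g/s.

110.4 g/s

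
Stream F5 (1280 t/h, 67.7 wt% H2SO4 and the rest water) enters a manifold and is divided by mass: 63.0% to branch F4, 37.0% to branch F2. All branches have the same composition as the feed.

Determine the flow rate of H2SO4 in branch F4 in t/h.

545.9 t/h

Branch F4 total = 0.630×1280 = 806.4 t/h.
H2SO4 in F4 = 0.677×806.4 = 545.93 t/h.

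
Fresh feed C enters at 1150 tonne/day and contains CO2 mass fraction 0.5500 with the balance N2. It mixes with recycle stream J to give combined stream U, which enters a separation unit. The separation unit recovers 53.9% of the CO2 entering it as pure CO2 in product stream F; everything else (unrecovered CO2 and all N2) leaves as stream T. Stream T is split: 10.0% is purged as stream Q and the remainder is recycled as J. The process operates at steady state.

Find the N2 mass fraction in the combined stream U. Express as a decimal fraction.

0.8272

N2 enters only via C and leaves only via the purge: 1150×0.450 = 0.100×(N2 in T), and the separation unit passes all N2, so N2 in U = N2 in T = 5175 tonne/day.
CO2 in U: m_A = 1150×0.550 + (1−0.100)·(1−0.539)·m_A, so m_A = 632.5/0.5851 = 1081 tonne/day.
U = 1081 + 5175 = 6256 tonne/day.
N2 fraction in U = 5175/6256 = 0.8272.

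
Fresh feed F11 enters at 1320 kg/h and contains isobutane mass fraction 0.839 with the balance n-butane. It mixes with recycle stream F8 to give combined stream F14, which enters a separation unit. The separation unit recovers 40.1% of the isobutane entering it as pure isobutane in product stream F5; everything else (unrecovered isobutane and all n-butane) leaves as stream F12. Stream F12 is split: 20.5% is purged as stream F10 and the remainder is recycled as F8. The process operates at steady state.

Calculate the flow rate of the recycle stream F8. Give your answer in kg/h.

1831 kg/h

n-butane enters only via F11 and leaves only via the purge: 1320×0.161 = 0.205×(n-butane in F12), and the separation unit passes all n-butane, so n-butane in F14 = n-butane in F12 = 1036.7 kg/h.
isobutane in F14: m_A = 1320×0.839 + (1−0.205)·(1−0.401)·m_A, so m_A = 1107.5/0.5238 = 2114.3 kg/h.
F12 = (1−0.401)×2114.3 + 1036.7 = 2303.2 kg/h.
Recycle F8 = (1−0.205)×2303.2 = 1831 kg/h.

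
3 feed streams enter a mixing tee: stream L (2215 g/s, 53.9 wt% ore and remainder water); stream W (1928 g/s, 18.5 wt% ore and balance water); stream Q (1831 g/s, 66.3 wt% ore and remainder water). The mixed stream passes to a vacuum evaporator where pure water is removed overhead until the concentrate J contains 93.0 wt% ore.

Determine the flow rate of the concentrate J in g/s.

ore entering = 2215×0.539 + 1928×0.185 + 1831×0.663 = 2764.5 g/s.
All ore reports to J, so J = 2764.5/0.930 = 2972.6 g/s.

2973 g/s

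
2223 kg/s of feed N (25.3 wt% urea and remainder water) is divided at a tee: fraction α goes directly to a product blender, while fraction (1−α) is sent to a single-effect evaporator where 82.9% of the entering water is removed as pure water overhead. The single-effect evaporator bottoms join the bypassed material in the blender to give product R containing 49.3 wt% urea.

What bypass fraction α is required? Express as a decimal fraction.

0.214

All 2223×0.253 = 562.42 kg/s of urea reaches R, so R = 562.42/0.493 = 1140.8 kg/s and vapour = 1082.2 kg/s.
The evaporator receives (1−α)·2223 of feed at 0.747 water and removes 0.829 of that water:
0.829×0.747×(1−α)×2223 = 1082.2
(1−α) = 1082.2/1376.6 = 0.7861;  α = 0.2139.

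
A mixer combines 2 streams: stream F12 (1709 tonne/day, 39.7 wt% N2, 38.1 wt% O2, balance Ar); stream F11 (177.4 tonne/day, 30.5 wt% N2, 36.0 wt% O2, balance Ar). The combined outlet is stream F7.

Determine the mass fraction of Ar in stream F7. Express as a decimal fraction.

0.233

Total flow out = 1709 + 177.4 = 1886.4 tonne/day.
Ar in = 1709×0.222 + 177.4×0.335 = 438.83 tonne/day.
Ar mass fraction in F7 = 438.83/1886.4 = 0.233.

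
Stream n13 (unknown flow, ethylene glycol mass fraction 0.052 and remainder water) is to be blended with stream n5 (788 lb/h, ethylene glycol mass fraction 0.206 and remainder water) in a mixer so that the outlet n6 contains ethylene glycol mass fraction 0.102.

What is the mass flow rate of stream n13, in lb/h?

Let n13 be the unknown flow. Total out = 788 + n13.
ethylene glycol balance: 162.33 + 0.052·n13 = 0.102·(788 + n13)
(0.052 − 0.102)·n13 = 0.102×788 − 162.33 = -81.952
n13 = -81.952 / -0.050 = 1639 lb/h

1639 lb/h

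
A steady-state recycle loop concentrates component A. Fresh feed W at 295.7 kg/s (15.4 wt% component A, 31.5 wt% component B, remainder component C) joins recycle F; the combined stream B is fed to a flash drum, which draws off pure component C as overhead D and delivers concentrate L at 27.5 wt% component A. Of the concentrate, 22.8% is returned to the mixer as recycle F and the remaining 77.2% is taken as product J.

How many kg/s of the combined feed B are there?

344.6 kg/s

Overall component A balance (none leaves overhead): component A in fresh feed = component A in product, i.e. 295.7×0.154 = (1−0.228)·L·0.275.
L = 45.538/(0.275×0.772) = 214.5 kg/s.
Recycle F = 0.228×214.5 = 48.905 kg/s.
Combined feed B = 295.7 + 48.905 = 344.61 kg/s.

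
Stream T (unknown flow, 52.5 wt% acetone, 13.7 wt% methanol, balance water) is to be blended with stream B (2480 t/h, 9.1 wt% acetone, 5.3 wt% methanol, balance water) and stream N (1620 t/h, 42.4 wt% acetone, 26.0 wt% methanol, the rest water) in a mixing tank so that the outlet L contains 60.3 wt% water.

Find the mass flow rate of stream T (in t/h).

613.2 t/h

Let T be the unknown flow. Total out = 4100 + T.
water balance: 2634.8 + 0.338·T = 0.603·(4100 + T)
(0.338 − 0.603)·T = 0.603×4100 − 2634.8 = -162.5
T = -162.5 / -0.265 = 613.21 t/h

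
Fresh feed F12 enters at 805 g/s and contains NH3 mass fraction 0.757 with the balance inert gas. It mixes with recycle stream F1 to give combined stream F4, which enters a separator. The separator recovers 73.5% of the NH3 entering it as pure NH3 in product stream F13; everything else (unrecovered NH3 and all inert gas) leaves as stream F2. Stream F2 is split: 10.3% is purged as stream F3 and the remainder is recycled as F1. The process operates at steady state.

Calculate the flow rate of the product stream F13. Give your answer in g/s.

587.6 g/s

NH3 in F4: m_A = 805×0.757 + (1−0.103)·(1−0.735)·m_A, so m_A = 609.38/0.7623 = 799.41 g/s.
Product F13 = 0.735×799.41 = 587.57 g/s.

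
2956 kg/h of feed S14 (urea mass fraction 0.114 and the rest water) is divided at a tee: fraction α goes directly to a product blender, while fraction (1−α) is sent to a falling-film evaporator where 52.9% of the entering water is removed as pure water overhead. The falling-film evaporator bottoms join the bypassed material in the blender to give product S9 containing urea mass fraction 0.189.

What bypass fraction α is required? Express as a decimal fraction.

0.153

All 2956×0.114 = 336.98 kg/h of urea reaches S9, so S9 = 336.98/0.189 = 1783 kg/h and vapour = 1173 kg/h.
The evaporator receives (1−α)·2956 of feed at 0.886 water and removes 0.529 of that water:
0.529×0.886×(1−α)×2956 = 1173
(1−α) = 1173/1385.5 = 0.8467;  α = 0.1533.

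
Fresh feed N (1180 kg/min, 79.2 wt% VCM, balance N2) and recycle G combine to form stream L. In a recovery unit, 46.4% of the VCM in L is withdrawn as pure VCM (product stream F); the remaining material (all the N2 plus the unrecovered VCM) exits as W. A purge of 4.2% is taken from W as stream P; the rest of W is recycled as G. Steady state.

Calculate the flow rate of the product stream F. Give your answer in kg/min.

VCM in L: m_A = 1180×0.792 + (1−0.042)·(1−0.464)·m_A, so m_A = 934.56/0.4865 = 1920.9 kg/min.
Product F = 0.464×1920.9 = 891.32 kg/min.

891.3 kg/min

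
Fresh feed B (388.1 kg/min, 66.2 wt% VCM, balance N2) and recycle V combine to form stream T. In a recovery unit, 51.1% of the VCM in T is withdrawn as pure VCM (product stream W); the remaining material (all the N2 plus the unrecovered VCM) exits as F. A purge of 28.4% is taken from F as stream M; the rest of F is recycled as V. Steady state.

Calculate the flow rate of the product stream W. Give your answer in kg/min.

202 kg/min

VCM in T: m_A = 388.1×0.662 + (1−0.284)·(1−0.511)·m_A, so m_A = 256.92/0.6499 = 395.34 kg/min.
Product W = 0.511×395.34 = 202.02 kg/min.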